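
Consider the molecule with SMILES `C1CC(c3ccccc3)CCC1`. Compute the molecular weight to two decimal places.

Atom tally by fragment:
  cyclohexane ring core → C:6 H:12
  (− 1 ring H displaced by substituents)
  + C6H5 → C:6 H:5
Element totals:
  C: 12
  H: 16
Molecular formula: C12H16.
  M = 12(12.011) + 16(1.008)
    = 144.132 + 16.128 = 160.260

160.26 g/mol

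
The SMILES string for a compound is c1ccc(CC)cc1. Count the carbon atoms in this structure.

Atom tally by fragment:
  benzene ring core → C:6 H:6
  (− 1 ring H displaced by substituents)
  + C2H5 → C:2 H:5
Element totals:
  C: 8
  H: 10

8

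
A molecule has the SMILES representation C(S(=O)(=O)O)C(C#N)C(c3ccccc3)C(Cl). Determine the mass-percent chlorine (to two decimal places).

Atom tally by fragment:
  HO3SCH2 → C:1 H:3 S:1 O:3
  CH(CN) → C:2 H:1 N:1
  CH(C6H5) → C:7 H:6
  CH2Cl → C:1 H:2 Cl:1
Element totals:
  C: 11
  H: 12
  Cl: 1
  N: 1
  O: 3
  S: 1
Molecular formula: C11H12ClNO3S.
Molar mass = 273.731 g/mol.
Mass from Cl: 1 × 35.45 = 35.450 g/mol.
%Cl = 35.450 / 273.731 × 100 = 12.95%.

12.95%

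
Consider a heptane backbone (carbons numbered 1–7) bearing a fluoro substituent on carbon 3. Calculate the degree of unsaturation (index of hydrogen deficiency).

0

Atom tally by fragment:
  CH3 → C:1 H:3
  CH2 → C:1 H:2
  CH(F) → C:1 H:1 F:1
  CH2 → C:1 H:2
  CH2 → C:1 H:2
  CH2 → C:1 H:2
  CH3 → C:1 H:3
Element totals:
  C: 7
  H: 15
  F: 1
Molecular formula: C7H15F.
DoU = (2C + 2 + N − H − X) / 2 = (2·7 + 2 + 0 − 15 − 1) / 2 = 0.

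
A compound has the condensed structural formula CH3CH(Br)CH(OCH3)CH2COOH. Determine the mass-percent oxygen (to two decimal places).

22.74%

Element totals:
  C: 6
  H: 11
  Br: 1
  O: 3
Molecular formula: C6H11BrO3.
Molar mass = 211.055 g/mol.
Mass from O: 3 × 15.999 = 47.997 g/mol.
%O = 47.997 / 211.055 × 100 = 22.74%.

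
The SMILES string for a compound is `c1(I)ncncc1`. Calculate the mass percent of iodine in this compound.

Atom tally by fragment:
  pyrimidine ring core → C:4 H:4 N:2
  (− 1 ring H displaced by substituents)
  + I → I:1
Element totals:
  C: 4
  H: 3
  I: 1
  N: 2
Molecular formula: C4H3IN2.
Molar mass = 205.986 g/mol.
Mass from I: 1 × 126.904 = 126.904 g/mol.
%I = 126.904 / 205.986 × 100 = 61.61%.

61.61%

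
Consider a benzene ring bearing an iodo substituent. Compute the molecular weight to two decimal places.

204.01 g/mol

Atom tally by fragment:
  benzene ring core → C:6 H:6
  (− 1 ring H displaced by substituents)
  + I → I:1
Element totals:
  C: 6
  H: 5
  I: 1
Molecular formula: C6H5I.
  M = 6(12.011) + 5(1.008) + 126.904
    = 72.066 + 5.040 + 126.904 = 204.010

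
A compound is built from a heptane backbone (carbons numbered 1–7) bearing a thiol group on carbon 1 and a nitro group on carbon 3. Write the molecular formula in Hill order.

C7H15NO2S

Atom tally by fragment:
  HSCH2 → C:1 H:3 S:1
  CH2 → C:1 H:2
  CH(NO2) → C:1 H:1 N:1 O:2
  CH2 → C:1 H:2
  CH2 → C:1 H:2
  CH2 → C:1 H:2
  CH3 → C:1 H:3
Element totals:
  C: 7
  H: 15
  N: 1
  O: 2
  S: 1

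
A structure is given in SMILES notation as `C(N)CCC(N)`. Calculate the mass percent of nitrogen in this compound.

Atom tally by fragment:
  H2NCH2 → C:1 H:4 N:1
  CH2 → C:1 H:2
  CH2 → C:1 H:2
  CH2NH2 → C:1 H:4 N:1
Element totals:
  C: 4
  H: 12
  N: 2
Molecular formula: C4H12N2.
Molar mass = 88.154 g/mol.
Mass from N: 2 × 14.007 = 28.014 g/mol.
%N = 28.014 / 88.154 × 100 = 31.78%.

31.78%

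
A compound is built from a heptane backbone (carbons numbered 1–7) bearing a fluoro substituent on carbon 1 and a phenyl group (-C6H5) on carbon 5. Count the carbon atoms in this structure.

Atom tally by fragment:
  FCH2 → C:1 H:2 F:1
  CH2 → C:1 H:2
  CH2 → C:1 H:2
  CH2 → C:1 H:2
  CH(C6H5) → C:7 H:6
  CH2 → C:1 H:2
  CH3 → C:1 H:3
Element totals:
  C: 13
  H: 19
  F: 1

13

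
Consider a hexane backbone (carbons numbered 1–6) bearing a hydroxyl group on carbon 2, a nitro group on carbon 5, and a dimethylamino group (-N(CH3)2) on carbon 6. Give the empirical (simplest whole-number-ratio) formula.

Atom tally by fragment:
  CH3 → C:1 H:3
  CH(OH) → C:1 H:2 O:1
  CH2 → C:1 H:2
  CH2 → C:1 H:2
  CH(NO2) → C:1 H:1 N:1 O:2
  CH2N(CH3)2 → C:3 H:8 N:1
Element totals:
  C: 8
  H: 18
  N: 2
  O: 3
Molecular formula: C8H18N2O3.
gcd of subscripts (8, 18, 2, 3) = 1, so the empirical formula equals the molecular formula.

C8H18N2O3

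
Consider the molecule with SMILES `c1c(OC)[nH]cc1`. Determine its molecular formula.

C5H7NO

Atom tally by fragment:
  pyrrole ring core → C:4 H:5 N:1
  (− 1 ring H displaced by substituents)
  + OCH3 → C:1 H:3 O:1
Element totals:
  C: 5
  H: 7
  N: 1
  O: 1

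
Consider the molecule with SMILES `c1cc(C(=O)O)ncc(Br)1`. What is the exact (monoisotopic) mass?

200.9425

Atom tally by fragment:
  pyridine ring core → C:5 H:5 N:1
  (− 2 ring H displaced by substituents)
  + COOH → C:1 H:1 O:2
  + Br → Br:1
Element totals:
  C: 6
  H: 4
  Br: 1
  N: 1
  O: 2
Molecular formula: C6H4BrNO2.
  M = 6(12.0) + 4(1.007825) + 78.918338 + 14.003074 + 2(15.994915)
    = 72.000000 + 4.031300 + 78.918338 + 14.003074 + 31.989830 = 200.942542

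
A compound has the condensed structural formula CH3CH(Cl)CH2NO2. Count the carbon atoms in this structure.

3

Element totals:
  C: 3
  H: 6
  Cl: 1
  N: 1
  O: 2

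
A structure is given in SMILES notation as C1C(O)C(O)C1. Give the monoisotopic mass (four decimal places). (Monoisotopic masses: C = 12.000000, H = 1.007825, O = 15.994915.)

Atom tally by fragment:
  cyclobutane ring core → C:4 H:8
  (− 2 ring H displaced by substituents)
  + OH → O:1 H:1
  + OH → O:1 H:1
Element totals:
  C: 4
  H: 8
  O: 2
Molecular formula: C4H8O2.
  M = 4(12.0) + 8(1.007825) + 2(15.994915)
    = 48.000000 + 8.062600 + 31.989830 = 88.052430

88.0524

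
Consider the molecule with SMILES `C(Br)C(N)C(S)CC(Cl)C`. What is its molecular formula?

C6H13BrClNS

Atom tally by fragment:
  BrCH2 → C:1 H:2 Br:1
  CH(NH2) → C:1 H:3 N:1
  CH(SH) → C:1 H:2 S:1
  CH2 → C:1 H:2
  CH(Cl) → C:1 H:1 Cl:1
  CH3 → C:1 H:3
Element totals:
  C: 6
  H: 13
  Br: 1
  Cl: 1
  N: 1
  S: 1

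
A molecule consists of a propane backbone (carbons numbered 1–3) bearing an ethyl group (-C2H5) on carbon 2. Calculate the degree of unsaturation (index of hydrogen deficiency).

0

Atom tally by fragment:
  CH3 → C:1 H:3
  CH(C2H5) → C:3 H:6
  CH3 → C:1 H:3
Element totals:
  C: 5
  H: 12
Molecular formula: C5H12.
DoU = (2C + 2 + N − H − X) / 2 = (2·5 + 2 + 0 − 12 − 0) / 2 = 0.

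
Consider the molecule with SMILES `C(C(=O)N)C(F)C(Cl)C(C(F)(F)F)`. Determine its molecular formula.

Atom tally by fragment:
  H2NOCCH2 → C:2 H:4 O:1 N:1
  CH(F) → C:1 H:1 F:1
  CH(Cl) → C:1 H:1 Cl:1
  CH2CF3 → C:2 H:2 F:3
Element totals:
  C: 6
  H: 8
  Cl: 1
  F: 4
  N: 1
  O: 1

C6H8ClF4NO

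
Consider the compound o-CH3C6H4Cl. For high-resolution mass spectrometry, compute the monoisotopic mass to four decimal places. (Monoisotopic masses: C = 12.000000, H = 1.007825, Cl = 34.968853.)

Element totals:
  C: 7
  H: 7
  Cl: 1
Molecular formula: C7H7Cl.
  M = 7(12.0) + 7(1.007825) + 34.968853
    = 84.000000 + 7.054775 + 34.968853 = 126.023628

126.0236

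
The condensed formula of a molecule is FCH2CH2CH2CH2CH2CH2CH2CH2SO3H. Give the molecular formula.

Atom tally by fragment:
  FCH2 → C:1 H:2 F:1
  CH2 → C:1 H:2
  CH2 → C:1 H:2
  CH2 → C:1 H:2
  CH2 → C:1 H:2
  CH2 → C:1 H:2
  CH2 → C:1 H:2
  CH2SO3H → C:1 H:3 S:1 O:3
Element totals:
  C: 8
  H: 17
  F: 1
  O: 3
  S: 1

C8H17FO3S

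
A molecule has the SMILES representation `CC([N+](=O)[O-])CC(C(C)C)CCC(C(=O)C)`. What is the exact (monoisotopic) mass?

Atom tally by fragment:
  CH3 → C:1 H:3
  CH(NO2) → C:1 H:1 N:1 O:2
  CH2 → C:1 H:2
  CH(CH(CH3)2) → C:4 H:8
  CH2 → C:1 H:2
  CH2 → C:1 H:2
  CH2COCH3 → C:3 H:5 O:1
Element totals:
  C: 12
  H: 23
  N: 1
  O: 3
Molecular formula: C12H23NO3.
  M = 12(12.0) + 23(1.007825) + 14.003074 + 3(15.994915)
    = 144.000000 + 23.179975 + 14.003074 + 47.984745 = 229.167794

229.1678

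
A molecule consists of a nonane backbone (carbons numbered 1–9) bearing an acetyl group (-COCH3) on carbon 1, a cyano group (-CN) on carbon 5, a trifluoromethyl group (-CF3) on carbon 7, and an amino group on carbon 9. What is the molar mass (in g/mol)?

Atom tally by fragment:
  CH3COCH2 → C:3 H:5 O:1
  CH2 → C:1 H:2
  CH2 → C:1 H:2
  CH2 → C:1 H:2
  CH(CN) → C:2 H:1 N:1
  CH2 → C:1 H:2
  CH(CF3) → C:2 H:1 F:3
  CH2 → C:1 H:2
  CH2NH2 → C:1 H:4 N:1
Element totals:
  C: 13
  H: 21
  F: 3
  N: 2
  O: 1
Molecular formula: C13H21F3N2O.
  M = 13(12.011) + 21(1.008) + 3(18.998) + 2(14.007) + 15.999
    = 156.143 + 21.168 + 56.994 + 28.014 + 15.999 = 278.318

278.32 g/mol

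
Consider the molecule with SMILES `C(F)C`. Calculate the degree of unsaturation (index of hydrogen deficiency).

0

Atom tally by fragment:
  FCH2 → C:1 H:2 F:1
  CH3 → C:1 H:3
Element totals:
  C: 2
  H: 5
  F: 1
Molecular formula: C2H5F.
DoU = (2C + 2 + N − H − X) / 2 = (2·2 + 2 + 0 − 5 − 1) / 2 = 0.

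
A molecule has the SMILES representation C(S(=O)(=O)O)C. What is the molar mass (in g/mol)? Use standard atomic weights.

Atom tally by fragment:
  HO3SCH2 → C:1 H:3 S:1 O:3
  CH3 → C:1 H:3
Element totals:
  C: 2
  H: 6
  O: 3
  S: 1
Molecular formula: C2H6O3S.
  M = 2(12.011) + 6(1.008) + 3(15.999) + 32.06
    = 24.022 + 6.048 + 47.997 + 32.060 = 110.127

110.13 g/mol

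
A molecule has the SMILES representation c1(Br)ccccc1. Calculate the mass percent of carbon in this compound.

Atom tally by fragment:
  benzene ring core → C:6 H:6
  (− 1 ring H displaced by substituents)
  + Br → Br:1
Element totals:
  C: 6
  H: 5
  Br: 1
Molecular formula: C6H5Br.
Molar mass = 157.010 g/mol.
Mass from C: 6 × 12.011 = 72.066 g/mol.
%C = 72.066 / 157.010 × 100 = 45.90%.

45.90%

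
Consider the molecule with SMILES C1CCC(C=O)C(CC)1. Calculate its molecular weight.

126.20 g/mol

Atom tally by fragment:
  cyclopentane ring core → C:5 H:10
  (− 2 ring H displaced by substituents)
  + CHO → C:1 H:1 O:1
  + C2H5 → C:2 H:5
Element totals:
  C: 8
  H: 14
  O: 1
Molecular formula: C8H14O.
  M = 8(12.011) + 14(1.008) + 15.999
    = 96.088 + 14.112 + 15.999 = 126.199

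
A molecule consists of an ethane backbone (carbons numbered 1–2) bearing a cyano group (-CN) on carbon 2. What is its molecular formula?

Atom tally by fragment:
  CH3 → C:1 H:3
  CH2CN → C:2 H:2 N:1
Element totals:
  C: 3
  H: 5
  N: 1

C3H5N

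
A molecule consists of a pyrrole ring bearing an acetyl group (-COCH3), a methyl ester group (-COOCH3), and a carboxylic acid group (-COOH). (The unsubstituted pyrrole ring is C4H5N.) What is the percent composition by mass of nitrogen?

Atom tally by fragment:
  pyrrole ring core → C:4 H:5 N:1
  (− 3 ring H displaced by substituents)
  + COCH3 → C:2 H:3 O:1
  + COOCH3 → C:2 H:3 O:2
  + COOH → C:1 H:1 O:2
Element totals:
  C: 9
  H: 9
  N: 1
  O: 5
Molecular formula: C9H9NO5.
Molar mass = 211.173 g/mol.
Mass from N: 1 × 14.007 = 14.007 g/mol.
%N = 14.007 / 211.173 × 100 = 6.63%.

6.63%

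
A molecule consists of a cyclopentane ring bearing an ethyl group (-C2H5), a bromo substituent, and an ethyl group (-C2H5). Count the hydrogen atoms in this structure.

Atom tally by fragment:
  cyclopentane ring core → C:5 H:10
  (− 3 ring H displaced by substituents)
  + C2H5 → C:2 H:5
  + Br → Br:1
  + C2H5 → C:2 H:5
Element totals:
  C: 9
  H: 17
  Br: 1

17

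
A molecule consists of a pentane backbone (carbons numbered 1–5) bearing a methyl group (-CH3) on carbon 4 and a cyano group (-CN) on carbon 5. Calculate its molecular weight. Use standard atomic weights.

Atom tally by fragment:
  CH3 → C:1 H:3
  CH2 → C:1 H:2
  CH2 → C:1 H:2
  CH(CH3) → C:2 H:4
  CH2CN → C:2 H:2 N:1
Element totals:
  C: 7
  H: 13
  N: 1
Molecular formula: C7H13N.
  M = 7(12.011) + 13(1.008) + 14.007
    = 84.077 + 13.104 + 14.007 = 111.188

111.19 g/mol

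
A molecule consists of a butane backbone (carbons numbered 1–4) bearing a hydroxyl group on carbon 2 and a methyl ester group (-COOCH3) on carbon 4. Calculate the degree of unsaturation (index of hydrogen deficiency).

Atom tally by fragment:
  CH3 → C:1 H:3
  CH(OH) → C:1 H:2 O:1
  CH2 → C:1 H:2
  CH2COOCH3 → C:3 H:5 O:2
Element totals:
  C: 6
  H: 12
  O: 3
Molecular formula: C6H12O3.
DoU = (2C + 2 + N − H − X) / 2 = (2·6 + 2 + 0 − 12 − 0) / 2 = 1.

1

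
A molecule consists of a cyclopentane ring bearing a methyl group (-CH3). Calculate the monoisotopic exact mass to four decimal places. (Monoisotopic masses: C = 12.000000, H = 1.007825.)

84.0939

Atom tally by fragment:
  cyclopentane ring core → C:5 H:10
  (− 1 ring H displaced by substituents)
  + CH3 → C:1 H:3
Element totals:
  C: 6
  H: 12
Molecular formula: C6H12.
  M = 6(12.0) + 12(1.007825)
    = 72.000000 + 12.093900 = 84.093900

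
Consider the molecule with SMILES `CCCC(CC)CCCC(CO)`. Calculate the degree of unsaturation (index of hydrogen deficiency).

Atom tally by fragment:
  CH3 → C:1 H:3
  CH2 → C:1 H:2
  CH2 → C:1 H:2
  CH(C2H5) → C:3 H:6
  CH2 → C:1 H:2
  CH2 → C:1 H:2
  CH2 → C:1 H:2
  CH2CH2OH → C:2 H:5 O:1
Element totals:
  C: 11
  H: 24
  O: 1
Molecular formula: C11H24O.
DoU = (2C + 2 + N − H − X) / 2 = (2·11 + 2 + 0 − 24 − 0) / 2 = 0.

0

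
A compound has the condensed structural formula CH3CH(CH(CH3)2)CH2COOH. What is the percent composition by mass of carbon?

64.58%

Atom tally by fragment:
  CH3 → C:1 H:3
  CH(CH(CH3)2) → C:4 H:8
  CH2COOH → C:2 H:3 O:2
Element totals:
  C: 7
  H: 14
  O: 2
Molecular formula: C7H14O2.
Molar mass = 130.187 g/mol.
Mass from C: 7 × 12.011 = 84.077 g/mol.
%C = 84.077 / 130.187 × 100 = 64.58%.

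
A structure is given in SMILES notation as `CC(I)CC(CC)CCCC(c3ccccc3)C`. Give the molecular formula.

C17H27I

Atom tally by fragment:
  CH3 → C:1 H:3
  CH(I) → C:1 H:1 I:1
  CH2 → C:1 H:2
  CH(C2H5) → C:3 H:6
  CH2 → C:1 H:2
  CH2 → C:1 H:2
  CH2 → C:1 H:2
  CH(C6H5) → C:7 H:6
  CH3 → C:1 H:3
Element totals:
  C: 17
  H: 27
  I: 1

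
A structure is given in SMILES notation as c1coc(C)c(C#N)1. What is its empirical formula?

Atom tally by fragment:
  furan ring core → C:4 H:4 O:1
  (− 2 ring H displaced by substituents)
  + CH3 → C:1 H:3
  + CN → C:1 N:1
Element totals:
  C: 6
  H: 5
  N: 1
  O: 1
Molecular formula: C6H5NO.
gcd of subscripts (6, 5, 1, 1) = 1, so the empirical formula equals the molecular formula.

C6H5NO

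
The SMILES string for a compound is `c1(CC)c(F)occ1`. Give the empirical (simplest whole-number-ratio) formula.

C6H7FO

Atom tally by fragment:
  furan ring core → C:4 H:4 O:1
  (− 2 ring H displaced by substituents)
  + C2H5 → C:2 H:5
  + F → F:1
Element totals:
  C: 6
  H: 7
  F: 1
  O: 1
Molecular formula: C6H7FO.
gcd of subscripts (6, 1, 7, 1) = 1, so the empirical formula equals the molecular formula.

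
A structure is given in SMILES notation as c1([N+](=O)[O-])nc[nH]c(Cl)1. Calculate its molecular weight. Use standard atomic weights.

147.52 g/mol

Atom tally by fragment:
  imidazole ring core → C:3 H:4 N:2
  (− 2 ring H displaced by substituents)
  + NO2 → N:1 O:2
  + Cl → Cl:1
Element totals:
  C: 3
  H: 2
  Cl: 1
  N: 3
  O: 2
Molecular formula: C3H2ClN3O2.
  M = 3(12.011) + 2(1.008) + 35.45 + 3(14.007) + 2(15.999)
    = 36.033 + 2.016 + 35.450 + 42.021 + 31.998 = 147.518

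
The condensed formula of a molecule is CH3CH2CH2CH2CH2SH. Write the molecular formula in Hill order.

C5H12S

Element totals:
  C: 5
  H: 12
  S: 1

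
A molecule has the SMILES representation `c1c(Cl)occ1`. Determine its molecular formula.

Atom tally by fragment:
  furan ring core → C:4 H:4 O:1
  (− 1 ring H displaced by substituents)
  + Cl → Cl:1
Element totals:
  C: 4
  H: 3
  Cl: 1
  O: 1

C4H3ClO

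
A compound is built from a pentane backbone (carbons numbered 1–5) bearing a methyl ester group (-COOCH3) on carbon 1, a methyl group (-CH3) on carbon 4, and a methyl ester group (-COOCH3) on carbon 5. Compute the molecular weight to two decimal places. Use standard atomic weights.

202.25 g/mol

Atom tally by fragment:
  CH3OOCCH2 → C:3 H:5 O:2
  CH2 → C:1 H:2
  CH2 → C:1 H:2
  CH(CH3) → C:2 H:4
  CH2COOCH3 → C:3 H:5 O:2
Element totals:
  C: 10
  H: 18
  O: 4
Molecular formula: C10H18O4.
  M = 10(12.011) + 18(1.008) + 4(15.999)
    = 120.110 + 18.144 + 63.996 = 202.250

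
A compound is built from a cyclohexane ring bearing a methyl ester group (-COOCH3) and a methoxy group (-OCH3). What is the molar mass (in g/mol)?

Atom tally by fragment:
  cyclohexane ring core → C:6 H:12
  (− 2 ring H displaced by substituents)
  + COOCH3 → C:2 H:3 O:2
  + OCH3 → C:1 H:3 O:1
Element totals:
  C: 9
  H: 16
  O: 3
Molecular formula: C9H16O3.
  M = 9(12.011) + 16(1.008) + 3(15.999)
    = 108.099 + 16.128 + 47.997 = 172.224

172.22 g/mol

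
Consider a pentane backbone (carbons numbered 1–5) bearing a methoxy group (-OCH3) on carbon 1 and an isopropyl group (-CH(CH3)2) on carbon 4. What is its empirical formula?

C9H20O

Atom tally by fragment:
  CH3OCH2 → C:2 H:5 O:1
  CH2 → C:1 H:2
  CH2 → C:1 H:2
  CH(CH(CH3)2) → C:4 H:8
  CH3 → C:1 H:3
Element totals:
  C: 9
  H: 20
  O: 1
Molecular formula: C9H20O.
gcd of subscripts (9, 20, 1) = 1, so the empirical formula equals the molecular formula.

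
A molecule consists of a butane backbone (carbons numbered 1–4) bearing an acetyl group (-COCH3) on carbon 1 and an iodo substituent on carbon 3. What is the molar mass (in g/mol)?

226.06 g/mol

Atom tally by fragment:
  CH3COCH2 → C:3 H:5 O:1
  CH2 → C:1 H:2
  CH(I) → C:1 H:1 I:1
  CH3 → C:1 H:3
Element totals:
  C: 6
  H: 11
  I: 1
  O: 1
Molecular formula: C6H11IO.
  M = 6(12.011) + 11(1.008) + 126.904 + 15.999
    = 72.066 + 11.088 + 126.904 + 15.999 = 226.057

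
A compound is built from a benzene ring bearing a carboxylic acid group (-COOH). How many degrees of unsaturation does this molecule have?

5

Atom tally by fragment:
  benzene ring core → C:6 H:6
  (− 1 ring H displaced by substituents)
  + COOH → C:1 H:1 O:2
Element totals:
  C: 7
  H: 6
  O: 2
Molecular formula: C7H6O2.
DoU = (2C + 2 + N − H − X) / 2 = (2·7 + 2 + 0 − 6 − 0) / 2 = 5.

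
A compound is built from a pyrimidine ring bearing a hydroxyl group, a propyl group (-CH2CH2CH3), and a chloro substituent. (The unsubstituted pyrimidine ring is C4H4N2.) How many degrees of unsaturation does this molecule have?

4

Atom tally by fragment:
  pyrimidine ring core → C:4 H:4 N:2
  (− 3 ring H displaced by substituents)
  + OH → O:1 H:1
  + CH2CH2CH3 → C:3 H:7
  + Cl → Cl:1
Element totals:
  C: 7
  H: 9
  Cl: 1
  N: 2
  O: 1
Molecular formula: C7H9ClN2O.
DoU = (2C + 2 + N − H − X) / 2 = (2·7 + 2 + 2 − 9 − 1) / 2 = 4.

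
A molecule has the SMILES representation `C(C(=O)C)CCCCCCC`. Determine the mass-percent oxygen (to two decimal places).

10.24%

Atom tally by fragment:
  CH3COCH2 → C:3 H:5 O:1
  CH2 → C:1 H:2
  CH2 → C:1 H:2
  CH2 → C:1 H:2
  CH2 → C:1 H:2
  CH2 → C:1 H:2
  CH2 → C:1 H:2
  CH3 → C:1 H:3
Element totals:
  C: 10
  H: 20
  O: 1
Molecular formula: C10H20O.
Molar mass = 156.269 g/mol.
Mass from O: 1 × 15.999 = 15.999 g/mol.
%O = 15.999 / 156.269 × 100 = 10.24%.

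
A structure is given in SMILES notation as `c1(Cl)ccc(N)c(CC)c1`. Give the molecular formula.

C8H10ClN

Atom tally by fragment:
  benzene ring core → C:6 H:6
  (− 3 ring H displaced by substituents)
  + Cl → Cl:1
  + NH2 → N:1 H:2
  + C2H5 → C:2 H:5
Element totals:
  C: 8
  H: 10
  Cl: 1
  N: 1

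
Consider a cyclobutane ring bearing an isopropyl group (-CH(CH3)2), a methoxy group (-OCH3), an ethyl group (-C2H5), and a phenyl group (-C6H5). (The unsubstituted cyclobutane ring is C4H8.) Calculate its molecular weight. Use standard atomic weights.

Atom tally by fragment:
  cyclobutane ring core → C:4 H:8
  (− 4 ring H displaced by substituents)
  + CH(CH3)2 → C:3 H:7
  + OCH3 → C:1 H:3 O:1
  + C2H5 → C:2 H:5
  + C6H5 → C:6 H:5
Element totals:
  C: 16
  H: 24
  O: 1
Molecular formula: C16H24O.
  M = 16(12.011) + 24(1.008) + 15.999
    = 192.176 + 24.192 + 15.999 = 232.367

232.37 g/mol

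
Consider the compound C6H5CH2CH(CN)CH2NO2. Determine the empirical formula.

C5H5NO

Atom tally by fragment:
  C6H5CH2 → C:7 H:7
  CH(CN) → C:2 H:1 N:1
  CH2NO2 → C:1 H:2 N:1 O:2
Element totals:
  C: 10
  H: 10
  N: 2
  O: 2
Molecular formula: C10H10N2O2.
gcd of subscripts = 2; dividing each by 2:
  C: 10/2 = 5
  H: 10/2 = 5
  N: 2/2 = 1
  O: 2/2 = 1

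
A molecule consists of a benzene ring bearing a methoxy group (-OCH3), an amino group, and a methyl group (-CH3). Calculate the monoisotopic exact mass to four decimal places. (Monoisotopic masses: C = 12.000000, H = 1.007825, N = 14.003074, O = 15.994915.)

137.0841

Atom tally by fragment:
  benzene ring core → C:6 H:6
  (− 3 ring H displaced by substituents)
  + OCH3 → C:1 H:3 O:1
  + NH2 → N:1 H:2
  + CH3 → C:1 H:3
Element totals:
  C: 8
  H: 11
  N: 1
  O: 1
Molecular formula: C8H11NO.
  M = 8(12.0) + 11(1.007825) + 14.003074 + 15.994915
    = 96.000000 + 11.086075 + 14.003074 + 15.994915 = 137.084064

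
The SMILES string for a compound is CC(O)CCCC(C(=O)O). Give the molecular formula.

C7H14O3

Atom tally by fragment:
  CH3 → C:1 H:3
  CH(OH) → C:1 H:2 O:1
  CH2 → C:1 H:2
  CH2 → C:1 H:2
  CH2 → C:1 H:2
  CH2COOH → C:2 H:3 O:2
Element totals:
  C: 7
  H: 14
  O: 3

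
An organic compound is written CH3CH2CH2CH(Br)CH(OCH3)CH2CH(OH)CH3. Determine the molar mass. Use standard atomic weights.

Atom tally by fragment:
  CH3 → C:1 H:3
  CH2 → C:1 H:2
  CH2 → C:1 H:2
  CH(Br) → C:1 H:1 Br:1
  CH(OCH3) → C:2 H:4 O:1
  CH2 → C:1 H:2
  CH(OH) → C:1 H:2 O:1
  CH3 → C:1 H:3
Element totals:
  C: 9
  H: 19
  Br: 1
  O: 2
Molecular formula: C9H19BrO2.
  M = 9(12.011) + 19(1.008) + 79.904 + 2(15.999)
    = 108.099 + 19.152 + 79.904 + 31.998 = 239.153

239.15 g/mol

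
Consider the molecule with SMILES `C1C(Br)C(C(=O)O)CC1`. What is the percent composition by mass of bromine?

41.39%

Atom tally by fragment:
  cyclopentane ring core → C:5 H:10
  (− 2 ring H displaced by substituents)
  + Br → Br:1
  + COOH → C:1 H:1 O:2
Element totals:
  C: 6
  H: 9
  Br: 1
  O: 2
Molecular formula: C6H9BrO2.
Molar mass = 193.040 g/mol.
Mass from Br: 1 × 79.904 = 79.904 g/mol.
%Br = 79.904 / 193.040 × 100 = 41.39%.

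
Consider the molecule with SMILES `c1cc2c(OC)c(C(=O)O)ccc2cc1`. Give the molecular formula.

C12H10O3

Atom tally by fragment:
  naphthalene ring system core → C:10 H:8
  (− 2 ring H displaced by substituents)
  + OCH3 → C:1 H:3 O:1
  + COOH → C:1 H:1 O:2
Element totals:
  C: 12
  H: 10
  O: 3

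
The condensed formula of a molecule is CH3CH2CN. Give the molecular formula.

Atom tally by fragment:
  CH3 → C:1 H:3
  CH2CN → C:2 H:2 N:1
Element totals:
  C: 3
  H: 5
  N: 1

C3H5N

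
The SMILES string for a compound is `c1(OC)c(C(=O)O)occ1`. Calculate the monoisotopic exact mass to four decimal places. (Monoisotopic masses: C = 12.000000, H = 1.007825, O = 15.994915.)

142.0266

Atom tally by fragment:
  furan ring core → C:4 H:4 O:1
  (− 2 ring H displaced by substituents)
  + OCH3 → C:1 H:3 O:1
  + COOH → C:1 H:1 O:2
Element totals:
  C: 6
  H: 6
  O: 4
Molecular formula: C6H6O4.
  M = 6(12.0) + 6(1.007825) + 4(15.994915)
    = 72.000000 + 6.046950 + 63.979660 = 142.026610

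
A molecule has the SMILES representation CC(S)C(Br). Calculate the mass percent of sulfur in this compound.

20.68%

Atom tally by fragment:
  CH3 → C:1 H:3
  CH(SH) → C:1 H:2 S:1
  CH2Br → C:1 H:2 Br:1
Element totals:
  C: 3
  H: 7
  Br: 1
  S: 1
Molecular formula: C3H7BrS.
Molar mass = 155.053 g/mol.
Mass from S: 1 × 32.06 = 32.060 g/mol.
%S = 32.060 / 155.053 × 100 = 20.68%.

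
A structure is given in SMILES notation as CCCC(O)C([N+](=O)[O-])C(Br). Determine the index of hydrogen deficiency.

Atom tally by fragment:
  CH3 → C:1 H:3
  CH2 → C:1 H:2
  CH2 → C:1 H:2
  CH(OH) → C:1 H:2 O:1
  CH(NO2) → C:1 H:1 N:1 O:2
  CH2Br → C:1 H:2 Br:1
Element totals:
  C: 6
  H: 12
  Br: 1
  N: 1
  O: 3
Molecular formula: C6H12BrNO3.
DoU = (2C + 2 + N − H − X) / 2 = (2·6 + 2 + 1 − 12 − 1) / 2 = 1.

1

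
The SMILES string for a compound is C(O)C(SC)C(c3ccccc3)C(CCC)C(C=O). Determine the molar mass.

280.43 g/mol

Atom tally by fragment:
  HOCH2 → C:1 H:3 O:1
  CH(SCH3) → C:2 H:4 S:1
  CH(C6H5) → C:7 H:6
  CH(CH2CH2CH3) → C:4 H:8
  CH2CHO → C:2 H:3 O:1
Element totals:
  C: 16
  H: 24
  O: 2
  S: 1
Molecular formula: C16H24O2S.
  M = 16(12.011) + 24(1.008) + 2(15.999) + 32.06
    = 192.176 + 24.192 + 31.998 + 32.060 = 280.426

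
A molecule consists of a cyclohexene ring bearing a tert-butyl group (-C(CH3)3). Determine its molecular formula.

C10H18

Atom tally by fragment:
  cyclohexene ring core → C:6 H:10
  (− 1 ring H displaced by substituents)
  + C(CH3)3 → C:4 H:9
Element totals:
  C: 10
  H: 18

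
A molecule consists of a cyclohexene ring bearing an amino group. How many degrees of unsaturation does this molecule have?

2

Atom tally by fragment:
  cyclohexene ring core → C:6 H:10
  (− 1 ring H displaced by substituents)
  + NH2 → N:1 H:2
Element totals:
  C: 6
  H: 11
  N: 1
Molecular formula: C6H11N.
DoU = (2C + 2 + N − H − X) / 2 = (2·6 + 2 + 1 − 11 − 0) / 2 = 2.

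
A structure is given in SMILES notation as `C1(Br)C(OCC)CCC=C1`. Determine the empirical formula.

C8H13BrO

Atom tally by fragment:
  cyclohexene ring core → C:6 H:10
  (− 2 ring H displaced by substituents)
  + Br → Br:1
  + OC2H5 → C:2 H:5 O:1
Element totals:
  C: 8
  H: 13
  Br: 1
  O: 1
Molecular formula: C8H13BrO.
gcd of subscripts (1, 8, 13, 1) = 1, so the empirical formula equals the molecular formula.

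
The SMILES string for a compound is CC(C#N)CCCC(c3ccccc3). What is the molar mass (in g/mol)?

187.29 g/mol

Atom tally by fragment:
  CH3 → C:1 H:3
  CH(CN) → C:2 H:1 N:1
  CH2 → C:1 H:2
  CH2 → C:1 H:2
  CH2 → C:1 H:2
  CH2C6H5 → C:7 H:7
Element totals:
  C: 13
  H: 17
  N: 1
Molecular formula: C13H17N.
  M = 13(12.011) + 17(1.008) + 14.007
    = 156.143 + 17.136 + 14.007 = 187.286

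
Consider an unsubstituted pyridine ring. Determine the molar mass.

Atom tally by fragment:
  pyridine ring core → C:5 H:5 N:1
Element totals:
  C: 5
  H: 5
  N: 1
Molecular formula: C5H5N.
  M = 5(12.011) + 5(1.008) + 14.007
    = 60.055 + 5.040 + 14.007 = 79.102

79.10 g/mol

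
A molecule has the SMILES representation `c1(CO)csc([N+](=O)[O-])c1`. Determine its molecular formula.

C5H5NO3S

Atom tally by fragment:
  thiophene ring core → C:4 H:4 S:1
  (− 2 ring H displaced by substituents)
  + CH2OH → C:1 H:3 O:1
  + NO2 → N:1 O:2
Element totals:
  C: 5
  H: 5
  N: 1
  O: 3
  S: 1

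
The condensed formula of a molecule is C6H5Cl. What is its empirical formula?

Element totals:
  C: 6
  H: 5
  Cl: 1
Molecular formula: C6H5Cl.
gcd of subscripts (6, 1, 5) = 1, so the empirical formula equals the molecular formula.

C6H5Cl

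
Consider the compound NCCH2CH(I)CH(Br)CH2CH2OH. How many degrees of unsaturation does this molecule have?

Atom tally by fragment:
  NCCH2 → C:2 H:2 N:1
  CH(I) → C:1 H:1 I:1
  CH(Br) → C:1 H:1 Br:1
  CH2 → C:1 H:2
  CH2OH → C:1 H:3 O:1
Element totals:
  C: 6
  H: 9
  Br: 1
  I: 1
  N: 1
  O: 1
Molecular formula: C6H9BrINO.
DoU = (2C + 2 + N − H − X) / 2 = (2·6 + 2 + 1 − 9 − 2) / 2 = 2.

2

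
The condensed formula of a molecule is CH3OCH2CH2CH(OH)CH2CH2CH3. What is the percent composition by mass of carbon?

Atom tally by fragment:
  CH3OCH2 → C:2 H:5 O:1
  CH2 → C:1 H:2
  CH(OH) → C:1 H:2 O:1
  CH2 → C:1 H:2
  CH2 → C:1 H:2
  CH3 → C:1 H:3
Element totals:
  C: 7
  H: 16
  O: 2
Molecular formula: C7H16O2.
Molar mass = 132.203 g/mol.
Mass from C: 7 × 12.011 = 84.077 g/mol.
%C = 84.077 / 132.203 × 100 = 63.60%.

63.60%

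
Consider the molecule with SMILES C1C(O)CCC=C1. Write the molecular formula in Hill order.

C6H10O

Atom tally by fragment:
  cyclohexene ring core → C:6 H:10
  (− 1 ring H displaced by substituents)
  + OH → O:1 H:1
Element totals:
  C: 6
  H: 10
  O: 1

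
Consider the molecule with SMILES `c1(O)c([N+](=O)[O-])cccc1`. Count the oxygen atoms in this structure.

3

Atom tally by fragment:
  benzene ring core → C:6 H:6
  (− 2 ring H displaced by substituents)
  + OH → O:1 H:1
  + NO2 → N:1 O:2
Element totals:
  C: 6
  H: 5
  N: 1
  O: 3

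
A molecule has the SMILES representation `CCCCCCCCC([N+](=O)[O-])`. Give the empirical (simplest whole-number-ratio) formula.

C9H19NO2

Atom tally by fragment:
  CH3 → C:1 H:3
  CH2 → C:1 H:2
  CH2 → C:1 H:2
  CH2 → C:1 H:2
  CH2 → C:1 H:2
  CH2 → C:1 H:2
  CH2 → C:1 H:2
  CH2 → C:1 H:2
  CH2NO2 → C:1 H:2 N:1 O:2
Element totals:
  C: 9
  H: 19
  N: 1
  O: 2
Molecular formula: C9H19NO2.
gcd of subscripts (9, 19, 1, 2) = 1, so the empirical formula equals the molecular formula.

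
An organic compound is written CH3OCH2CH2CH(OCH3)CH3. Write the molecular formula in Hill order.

Atom tally by fragment:
  CH3OCH2 → C:2 H:5 O:1
  CH2 → C:1 H:2
  CH(OCH3) → C:2 H:4 O:1
  CH3 → C:1 H:3
Element totals:
  C: 6
  H: 14
  O: 2

C6H14O2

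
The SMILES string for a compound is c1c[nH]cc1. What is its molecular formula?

Atom tally by fragment:
  pyrrole ring core → C:4 H:5 N:1
Element totals:
  C: 4
  H: 5
  N: 1

C4H5N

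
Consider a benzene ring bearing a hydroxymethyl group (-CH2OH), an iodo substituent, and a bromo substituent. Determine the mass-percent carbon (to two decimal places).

26.87%

Atom tally by fragment:
  benzene ring core → C:6 H:6
  (− 3 ring H displaced by substituents)
  + CH2OH → C:1 H:3 O:1
  + I → I:1
  + Br → Br:1
Element totals:
  C: 7
  H: 6
  Br: 1
  I: 1
  O: 1
Molecular formula: C7H6BrIO.
Molar mass = 312.932 g/mol.
Mass from C: 7 × 12.011 = 84.077 g/mol.
%C = 84.077 / 312.932 × 100 = 26.87%.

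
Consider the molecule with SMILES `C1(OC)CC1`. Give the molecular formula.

Atom tally by fragment:
  cyclopropane ring core → C:3 H:6
  (− 1 ring H displaced by substituents)
  + OCH3 → C:1 H:3 O:1
Element totals:
  C: 4
  H: 8
  O: 1

C4H8O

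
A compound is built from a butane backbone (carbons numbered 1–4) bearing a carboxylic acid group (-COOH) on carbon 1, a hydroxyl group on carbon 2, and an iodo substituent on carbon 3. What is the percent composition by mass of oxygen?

19.67%

Atom tally by fragment:
  HOOCCH2 → C:2 H:3 O:2
  CH(OH) → C:1 H:2 O:1
  CH(I) → C:1 H:1 I:1
  CH3 → C:1 H:3
Element totals:
  C: 5
  H: 9
  I: 1
  O: 3
Molecular formula: C5H9IO3.
Molar mass = 244.028 g/mol.
Mass from O: 3 × 15.999 = 47.997 g/mol.
%O = 47.997 / 244.028 × 100 = 19.67%.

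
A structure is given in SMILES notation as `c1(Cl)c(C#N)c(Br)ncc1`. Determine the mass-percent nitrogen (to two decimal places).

12.88%

Atom tally by fragment:
  pyridine ring core → C:5 H:5 N:1
  (− 3 ring H displaced by substituents)
  + Cl → Cl:1
  + CN → C:1 N:1
  + Br → Br:1
Element totals:
  C: 6
  H: 2
  Br: 1
  Cl: 1
  N: 2
Molecular formula: C6H2BrClN2.
Molar mass = 217.450 g/mol.
Mass from N: 2 × 14.007 = 28.014 g/mol.
%N = 28.014 / 217.450 × 100 = 12.88%.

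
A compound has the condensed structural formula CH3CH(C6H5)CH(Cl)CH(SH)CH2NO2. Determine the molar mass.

259.75 g/mol

Atom tally by fragment:
  CH3 → C:1 H:3
  CH(C6H5) → C:7 H:6
  CH(Cl) → C:1 H:1 Cl:1
  CH(SH) → C:1 H:2 S:1
  CH2NO2 → C:1 H:2 N:1 O:2
Element totals:
  C: 11
  H: 14
  Cl: 1
  N: 1
  O: 2
  S: 1
Molecular formula: C11H14ClNO2S.
  M = 11(12.011) + 14(1.008) + 35.45 + 14.007 + 2(15.999) + 32.06
    = 132.121 + 14.112 + 35.450 + 14.007 + 31.998 + 32.060 = 259.748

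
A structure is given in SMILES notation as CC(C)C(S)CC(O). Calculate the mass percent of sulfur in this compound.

23.88%

Atom tally by fragment:
  CH3 → C:1 H:3
  CH(CH3) → C:2 H:4
  CH(SH) → C:1 H:2 S:1
  CH2 → C:1 H:2
  CH2OH → C:1 H:3 O:1
Element totals:
  C: 6
  H: 14
  O: 1
  S: 1
Molecular formula: C6H14OS.
Molar mass = 134.237 g/mol.
Mass from S: 1 × 32.06 = 32.060 g/mol.
%S = 32.060 / 134.237 × 100 = 23.88%.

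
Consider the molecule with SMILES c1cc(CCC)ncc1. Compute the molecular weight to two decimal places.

Atom tally by fragment:
  pyridine ring core → C:5 H:5 N:1
  (− 1 ring H displaced by substituents)
  + CH2CH2CH3 → C:3 H:7
Element totals:
  C: 8
  H: 11
  N: 1
Molecular formula: C8H11N.
  M = 8(12.011) + 11(1.008) + 14.007
    = 96.088 + 11.088 + 14.007 = 121.183

121.18 g/mol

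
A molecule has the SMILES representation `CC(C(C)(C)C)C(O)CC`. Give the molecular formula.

Atom tally by fragment:
  CH3 → C:1 H:3
  CH(C(CH3)3) → C:5 H:10
  CH(OH) → C:1 H:2 O:1
  CH2 → C:1 H:2
  CH3 → C:1 H:3
Element totals:
  C: 9
  H: 20
  O: 1

C9H20O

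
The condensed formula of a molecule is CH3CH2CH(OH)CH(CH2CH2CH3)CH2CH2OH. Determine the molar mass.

Atom tally by fragment:
  CH3 → C:1 H:3
  CH2 → C:1 H:2
  CH(OH) → C:1 H:2 O:1
  CH(CH2CH2CH3) → C:4 H:8
  CH2 → C:1 H:2
  CH2OH → C:1 H:3 O:1
Element totals:
  C: 9
  H: 20
  O: 2
Molecular formula: C9H20O2.
  M = 9(12.011) + 20(1.008) + 2(15.999)
    = 108.099 + 20.160 + 31.998 = 160.257

160.26 g/mol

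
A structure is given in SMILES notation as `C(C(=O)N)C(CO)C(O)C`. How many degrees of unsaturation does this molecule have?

1

Atom tally by fragment:
  H2NOCCH2 → C:2 H:4 O:1 N:1
  CH(CH2OH) → C:2 H:4 O:1
  CH(OH) → C:1 H:2 O:1
  CH3 → C:1 H:3
Element totals:
  C: 6
  H: 13
  N: 1
  O: 3
Molecular formula: C6H13NO3.
DoU = (2C + 2 + N − H − X) / 2 = (2·6 + 2 + 1 − 13 − 0) / 2 = 1.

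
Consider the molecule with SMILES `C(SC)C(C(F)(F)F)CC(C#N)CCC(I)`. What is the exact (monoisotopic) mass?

364.9922

Atom tally by fragment:
  CH3SCH2 → C:2 H:5 S:1
  CH(CF3) → C:2 H:1 F:3
  CH2 → C:1 H:2
  CH(CN) → C:2 H:1 N:1
  CH2 → C:1 H:2
  CH2 → C:1 H:2
  CH2I → C:1 H:2 I:1
Element totals:
  C: 10
  H: 15
  F: 3
  I: 1
  N: 1
  S: 1
Molecular formula: C10H15F3INS.
  M = 10(12.0) + 15(1.007825) + 3(18.998403) + 126.904472 + 14.003074 + 31.972071
    = 120.000000 + 15.117375 + 56.995209 + 126.904472 + 14.003074 + 31.972071 = 364.992201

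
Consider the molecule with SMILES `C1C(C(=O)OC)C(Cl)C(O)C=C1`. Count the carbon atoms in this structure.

Atom tally by fragment:
  cyclohexene ring core → C:6 H:10
  (− 3 ring H displaced by substituents)
  + COOCH3 → C:2 H:3 O:2
  + Cl → Cl:1
  + OH → O:1 H:1
Element totals:
  C: 8
  H: 11
  Cl: 1
  O: 3

8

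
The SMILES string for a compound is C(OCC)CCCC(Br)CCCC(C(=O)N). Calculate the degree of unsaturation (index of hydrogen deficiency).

1

Atom tally by fragment:
  C2H5OCH2 → C:3 H:7 O:1
  CH2 → C:1 H:2
  CH2 → C:1 H:2
  CH2 → C:1 H:2
  CH(Br) → C:1 H:1 Br:1
  CH2 → C:1 H:2
  CH2 → C:1 H:2
  CH2 → C:1 H:2
  CH2CONH2 → C:2 H:4 O:1 N:1
Element totals:
  C: 12
  H: 24
  Br: 1
  N: 1
  O: 2
Molecular formula: C12H24BrNO2.
DoU = (2C + 2 + N − H − X) / 2 = (2·12 + 2 + 1 − 24 − 1) / 2 = 1.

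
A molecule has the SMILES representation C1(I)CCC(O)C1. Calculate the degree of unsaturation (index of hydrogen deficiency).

Atom tally by fragment:
  cyclopentane ring core → C:5 H:10
  (− 2 ring H displaced by substituents)
  + I → I:1
  + OH → O:1 H:1
Element totals:
  C: 5
  H: 9
  I: 1
  O: 1
Molecular formula: C5H9IO.
DoU = (2C + 2 + N − H − X) / 2 = (2·5 + 2 + 0 − 9 − 1) / 2 = 1.

1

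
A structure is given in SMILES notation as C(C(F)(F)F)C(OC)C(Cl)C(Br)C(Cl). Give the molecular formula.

Atom tally by fragment:
  F3CCH2 → C:2 H:2 F:3
  CH(OCH3) → C:2 H:4 O:1
  CH(Cl) → C:1 H:1 Cl:1
  CH(Br) → C:1 H:1 Br:1
  CH2Cl → C:1 H:2 Cl:1
Element totals:
  C: 7
  H: 10
  Br: 1
  Cl: 2
  F: 3
  O: 1

C7H10BrCl2F3O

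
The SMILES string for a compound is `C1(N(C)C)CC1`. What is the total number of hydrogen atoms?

Atom tally by fragment:
  cyclopropane ring core → C:3 H:6
  (− 1 ring H displaced by substituents)
  + N(CH3)2 → N:1 C:2 H:6
Element totals:
  C: 5
  H: 11
  N: 1

11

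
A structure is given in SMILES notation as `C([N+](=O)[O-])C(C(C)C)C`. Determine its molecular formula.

Atom tally by fragment:
  O2NCH2 → C:1 H:2 N:1 O:2
  CH(CH(CH3)2) → C:4 H:8
  CH3 → C:1 H:3
Element totals:
  C: 6
  H: 13
  N: 1
  O: 2

C6H13NO2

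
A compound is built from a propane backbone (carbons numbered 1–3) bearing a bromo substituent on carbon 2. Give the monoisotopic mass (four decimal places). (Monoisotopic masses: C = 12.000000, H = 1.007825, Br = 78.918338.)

Atom tally by fragment:
  CH3 → C:1 H:3
  CH(Br) → C:1 H:1 Br:1
  CH3 → C:1 H:3
Element totals:
  C: 3
  H: 7
  Br: 1
Molecular formula: C3H7Br.
  M = 3(12.0) + 7(1.007825) + 78.918338
    = 36.000000 + 7.054775 + 78.918338 = 121.973113

121.9731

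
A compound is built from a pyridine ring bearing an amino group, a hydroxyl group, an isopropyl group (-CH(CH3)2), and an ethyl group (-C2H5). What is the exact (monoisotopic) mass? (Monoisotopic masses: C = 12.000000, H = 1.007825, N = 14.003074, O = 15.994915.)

180.1263

Atom tally by fragment:
  pyridine ring core → C:5 H:5 N:1
  (− 4 ring H displaced by substituents)
  + NH2 → N:1 H:2
  + OH → O:1 H:1
  + CH(CH3)2 → C:3 H:7
  + C2H5 → C:2 H:5
Element totals:
  C: 10
  H: 16
  N: 2
  O: 1
Molecular formula: C10H16N2O.
  M = 10(12.0) + 16(1.007825) + 2(14.003074) + 15.994915
    = 120.000000 + 16.125200 + 28.006148 + 15.994915 = 180.126263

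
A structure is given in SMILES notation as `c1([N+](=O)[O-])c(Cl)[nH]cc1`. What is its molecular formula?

C4H3ClN2O2

Atom tally by fragment:
  pyrrole ring core → C:4 H:5 N:1
  (− 2 ring H displaced by substituents)
  + NO2 → N:1 O:2
  + Cl → Cl:1
Element totals:
  C: 4
  H: 3
  Cl: 1
  N: 2
  O: 2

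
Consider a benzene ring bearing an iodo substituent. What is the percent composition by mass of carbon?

35.32%

Atom tally by fragment:
  benzene ring core → C:6 H:6
  (− 1 ring H displaced by substituents)
  + I → I:1
Element totals:
  C: 6
  H: 5
  I: 1
Molecular formula: C6H5I.
Molar mass = 204.010 g/mol.
Mass from C: 6 × 12.011 = 72.066 g/mol.
%C = 72.066 / 204.010 × 100 = 35.32%.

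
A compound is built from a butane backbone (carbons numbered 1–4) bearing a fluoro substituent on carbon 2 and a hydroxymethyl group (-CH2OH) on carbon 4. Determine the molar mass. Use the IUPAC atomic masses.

Atom tally by fragment:
  CH3 → C:1 H:3
  CH(F) → C:1 H:1 F:1
  CH2 → C:1 H:2
  CH2CH2OH → C:2 H:5 O:1
Element totals:
  C: 5
  H: 11
  F: 1
  O: 1
Molecular formula: C5H11FO.
  M = 5(12.011) + 11(1.008) + 18.998 + 15.999
    = 60.055 + 11.088 + 18.998 + 15.999 = 106.140

106.14 g/mol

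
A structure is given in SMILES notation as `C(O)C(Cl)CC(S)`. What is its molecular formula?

C4H9ClOS

Atom tally by fragment:
  HOCH2 → C:1 H:3 O:1
  CH(Cl) → C:1 H:1 Cl:1
  CH2 → C:1 H:2
  CH2SH → C:1 H:3 S:1
Element totals:
  C: 4
  H: 9
  Cl: 1
  O: 1
  S: 1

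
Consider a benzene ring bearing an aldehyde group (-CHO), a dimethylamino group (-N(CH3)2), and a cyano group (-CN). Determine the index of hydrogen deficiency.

Atom tally by fragment:
  benzene ring core → C:6 H:6
  (− 3 ring H displaced by substituents)
  + CHO → C:1 H:1 O:1
  + N(CH3)2 → N:1 C:2 H:6
  + CN → C:1 N:1
Element totals:
  C: 10
  H: 10
  N: 2
  O: 1
Molecular formula: C10H10N2O.
DoU = (2C + 2 + N − H − X) / 2 = (2·10 + 2 + 2 − 10 − 0) / 2 = 7.

7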